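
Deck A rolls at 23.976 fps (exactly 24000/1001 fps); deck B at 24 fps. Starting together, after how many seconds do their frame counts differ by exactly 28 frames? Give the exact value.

The gap grows by |24 − 24000/1001| = 24/1001 frames per second.
Time for a 28-frame gap: 28 ÷ (24/1001) = 7007/6 s.

7007/6 seconds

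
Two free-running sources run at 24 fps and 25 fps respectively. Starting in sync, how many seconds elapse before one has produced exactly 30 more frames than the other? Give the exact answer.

The gap grows by |25 − 24| = 1 frame per second.
Time for a 30-frame gap: 30 ÷ (1) = 30 s.

30 seconds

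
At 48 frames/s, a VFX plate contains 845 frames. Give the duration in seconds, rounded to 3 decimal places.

17.604 seconds

Running time = 845 × 1/48 = 845/48 s ≈ 17.604 s.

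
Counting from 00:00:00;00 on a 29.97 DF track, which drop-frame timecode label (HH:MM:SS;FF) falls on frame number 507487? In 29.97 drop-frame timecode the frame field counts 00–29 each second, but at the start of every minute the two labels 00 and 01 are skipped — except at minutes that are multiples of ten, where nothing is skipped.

Ten DF minutes hold 17982 frames, so frame 507487 lies in block 28 (frames 503496–521477) with 3991 frames into that block.
The block's first minute is 1800 frames and the rest 1798 each; 3991 frames reaches minute 2, so 28 × 18 + 2 × 2 = 508 labels have been skipped so far.
Adding those back, label number 507487 + 508 = 507995 at 30 labels/s is 16933 s + 5 f = 4 h 42 min 13 s frame 5, i.e. 04:42:13;05.

04:42:13;05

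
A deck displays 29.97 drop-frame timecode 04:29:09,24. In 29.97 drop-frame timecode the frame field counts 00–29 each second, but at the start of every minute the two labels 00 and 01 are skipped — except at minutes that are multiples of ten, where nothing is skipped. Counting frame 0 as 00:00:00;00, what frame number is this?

Complete 10-minute blocks: 26, each 17982 frames → 467532.
Remaining 9 whole minutes in the current block: 1800 + 8 × 1798 = 16184 frames.
Within the current minute: 9 × 30 + 24 − 2 = 292 (labels ;00/;01 skipped at this minute). Total = 467532 + 16184 + 292 = 484008.

484008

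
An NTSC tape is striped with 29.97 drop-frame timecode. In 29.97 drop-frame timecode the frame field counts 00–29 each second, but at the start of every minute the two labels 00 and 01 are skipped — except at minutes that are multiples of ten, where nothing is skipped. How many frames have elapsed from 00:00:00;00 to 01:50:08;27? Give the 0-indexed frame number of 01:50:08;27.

198069

As if non-drop at 30 labels/s: (1 × 3600 + 50 × 60 + 8) × 30 + 27 = 198267.
Minute boundaries passed: 110; those not divisible by 10: 110 − 11 = 99; dropped labels = 2 × 99 = 198.
Actual frame index = 198267 − 198 = 198069.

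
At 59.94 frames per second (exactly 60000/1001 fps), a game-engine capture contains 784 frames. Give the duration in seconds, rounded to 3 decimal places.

13.080 seconds

Running time = 784 × 1001/60000 = 49049/3750 s ≈ 13.080 s.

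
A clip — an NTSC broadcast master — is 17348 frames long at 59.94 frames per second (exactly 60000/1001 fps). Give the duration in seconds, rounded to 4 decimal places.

Running time = 17348 × 1001/60000 = 4341337/15000 s ≈ 289.4225 s.

289.4225 seconds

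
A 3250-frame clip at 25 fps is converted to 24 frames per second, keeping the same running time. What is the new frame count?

3120 frames

Frames at target rate = 3250 × (24) / (25) = 3120.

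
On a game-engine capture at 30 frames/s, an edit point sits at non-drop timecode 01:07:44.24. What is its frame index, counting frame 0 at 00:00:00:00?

Total seconds to the label: (1 × 3600 + 7 × 60 + 44) = 4064.
Frame index = 4064 × 30 + 24 = 121944.

121944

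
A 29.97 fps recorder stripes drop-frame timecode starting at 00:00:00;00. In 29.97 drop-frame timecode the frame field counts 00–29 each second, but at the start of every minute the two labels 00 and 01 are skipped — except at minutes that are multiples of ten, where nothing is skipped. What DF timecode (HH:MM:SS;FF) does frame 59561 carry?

00:33:07;11

Each 10-minute DF block holds 10 × 60 × 30 − 9 × 2 = 17982 frames. 59561 ÷ 17982 → 3 full blocks, remainder 5615.
Within the partial block the first minute is 1800 frames and each further minute 1798, so 3 further minute boundaries passed. Total skipped labels = 18 × 3 + 2 × 3 = 60.
Non-drop label index = 59561 + 60 = 59621; at 30 labels/s that is 00:33:07:11, i.e. DF 00:33:07;11.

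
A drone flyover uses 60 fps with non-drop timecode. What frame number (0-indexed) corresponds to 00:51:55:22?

186922

Total seconds to the label: (0 × 3600 + 51 × 60 + 55) = 3115.
Frame index = 3115 × 60 + 22 = 186922.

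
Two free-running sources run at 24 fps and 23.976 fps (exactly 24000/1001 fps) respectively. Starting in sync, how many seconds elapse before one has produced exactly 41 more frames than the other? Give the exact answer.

The gap grows by |24000/1001 − 24| = 24/1001 frames per second.
Time for a 41-frame gap: 41 ÷ (24/1001) = 41041/24 s.

41041/24 seconds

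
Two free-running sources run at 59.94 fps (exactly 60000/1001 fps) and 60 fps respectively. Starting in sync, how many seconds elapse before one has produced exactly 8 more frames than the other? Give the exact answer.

2002/15 seconds

The gap grows by |60 − 60000/1001| = 60/1001 frames per second.
Time for a 8-frame gap: 8 ÷ (60/1001) = 2002/15 s.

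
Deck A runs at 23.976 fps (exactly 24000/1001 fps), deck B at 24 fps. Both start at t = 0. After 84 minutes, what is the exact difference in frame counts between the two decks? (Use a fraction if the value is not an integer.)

84 min = 5040 s.
A emits 24000/1001 × 5040 = 17280000/143 frames; B emits 24 × 5040 = 120960.
Difference = 17280/143 frames (≈ 120.8392); B is ahead of A.

17280/143 frames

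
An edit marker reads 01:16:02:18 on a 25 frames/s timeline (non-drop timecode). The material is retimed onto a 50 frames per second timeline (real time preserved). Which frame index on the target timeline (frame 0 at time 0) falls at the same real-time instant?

Source frame index: (1×3600 + 16×60 + 2) × 25 + 18 = 114068.
Real time: 114068 / (25) = 114068/25 s.
Target frame: (114068/25) × (50) = 228136.

frame 228136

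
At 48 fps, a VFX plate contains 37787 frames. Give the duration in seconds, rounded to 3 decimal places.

Running time = 37787 × 1/48 = 37787/48 s ≈ 787.229 s.

787.229 seconds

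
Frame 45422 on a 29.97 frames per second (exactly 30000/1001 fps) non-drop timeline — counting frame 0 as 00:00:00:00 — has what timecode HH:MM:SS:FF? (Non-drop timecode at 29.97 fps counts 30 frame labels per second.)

00:25:14:02

45422 ÷ 30 = 1514 full seconds, remainder 2 frames.
1514 s = 0 h 25 min 14 s.
Timecode: 00:25:14:02.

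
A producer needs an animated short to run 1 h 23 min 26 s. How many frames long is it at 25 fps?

125150 frames

1 h 23 min 26 s = 5006 s.
Frames = 5006 × 25 = 125150.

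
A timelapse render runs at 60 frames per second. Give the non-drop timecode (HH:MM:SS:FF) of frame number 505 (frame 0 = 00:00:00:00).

00:00:08:25

505 ÷ 60 = 8 full seconds, remainder 25 frames.
8 s = 0 h 0 min 8 s.
Timecode: 00:00:08:25.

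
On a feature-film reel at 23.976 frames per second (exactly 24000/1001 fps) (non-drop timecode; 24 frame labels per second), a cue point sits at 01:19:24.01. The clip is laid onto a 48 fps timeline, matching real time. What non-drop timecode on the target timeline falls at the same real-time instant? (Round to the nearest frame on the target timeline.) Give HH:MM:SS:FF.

Source frame index: (1×3600 + 19×60 + 24) × 24 + 1 = 114337.
Real time: 114337 / (24000/1001) = 114451337/24000 s.
Target frame: (114451337/24000) × (48) = 114451337/500 ≈ 228902.674 → 228903.
At 48 labels/s: frame 228903 → 01:19:28:39.

01:19:28:39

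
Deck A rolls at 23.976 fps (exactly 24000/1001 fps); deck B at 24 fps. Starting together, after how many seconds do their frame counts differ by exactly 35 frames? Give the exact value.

The gap grows by |24 − 24000/1001| = 24/1001 frames per second.
Time for a 35-frame gap: 35 ÷ (24/1001) = 35035/24 s.

35035/24 seconds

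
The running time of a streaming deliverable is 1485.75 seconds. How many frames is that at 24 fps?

Frames = 1485.75 × 24 = 35658.

35658 frames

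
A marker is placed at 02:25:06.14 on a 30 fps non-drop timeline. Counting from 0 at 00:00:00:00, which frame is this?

frame 261194

Total seconds to the label: (2 × 3600 + 25 × 60 + 6) = 8706.
Frame index = 8706 × 30 + 14 = 261194.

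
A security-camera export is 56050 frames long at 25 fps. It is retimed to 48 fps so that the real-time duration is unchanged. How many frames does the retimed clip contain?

Target frames = source frames × (target rate / source rate) = 56050 × (48)/(25) = 56050 × 48/25 = 107616.

107616 frames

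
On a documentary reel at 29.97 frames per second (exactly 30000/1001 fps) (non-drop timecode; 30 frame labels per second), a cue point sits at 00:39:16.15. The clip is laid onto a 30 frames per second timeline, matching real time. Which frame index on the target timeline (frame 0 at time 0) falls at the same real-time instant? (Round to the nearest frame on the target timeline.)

Source frame index: (0×3600 + 39×60 + 16) × 30 + 15 = 70695.
Real time: 70695 / (30000/1001) = 4717713/2000 s.
Target frame: (4717713/2000) × (30) = 14153139/200 ≈ 70765.695 → 70766.

frame 70766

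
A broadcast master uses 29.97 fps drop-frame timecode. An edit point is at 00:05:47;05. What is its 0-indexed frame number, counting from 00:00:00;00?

Complete 10-minute blocks: 0, each 17982 frames → 0.
Remaining 5 whole minutes in the current block: 1800 + 4 × 1798 = 8992 frames.
Within the current minute: 47 × 30 + 5 − 2 = 1413 (labels ;00/;01 skipped at this minute). Total = 0 + 8992 + 1413 = 10405.

10405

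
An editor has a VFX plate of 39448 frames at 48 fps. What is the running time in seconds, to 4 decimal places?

Running time = 39448 × 1/48 = 4931/6 s ≈ 821.8333 s.

821.8333 seconds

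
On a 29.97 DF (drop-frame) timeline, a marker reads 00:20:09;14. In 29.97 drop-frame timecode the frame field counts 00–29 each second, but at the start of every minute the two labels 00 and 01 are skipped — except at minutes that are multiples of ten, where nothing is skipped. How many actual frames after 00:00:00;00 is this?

36248

As if non-drop at 30 labels/s: (0 × 3600 + 20 × 60 + 9) × 30 + 14 = 36284.
Minute boundaries passed: 20; those not divisible by 10: 20 − 2 = 18; dropped labels = 2 × 18 = 36.
Actual frame index = 36284 − 36 = 36248.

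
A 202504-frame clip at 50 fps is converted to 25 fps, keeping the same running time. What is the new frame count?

101252 frames

Target frames = source frames × (target rate / source rate) = 202504 × (25)/(50) = 202504 × 1/2 = 101252.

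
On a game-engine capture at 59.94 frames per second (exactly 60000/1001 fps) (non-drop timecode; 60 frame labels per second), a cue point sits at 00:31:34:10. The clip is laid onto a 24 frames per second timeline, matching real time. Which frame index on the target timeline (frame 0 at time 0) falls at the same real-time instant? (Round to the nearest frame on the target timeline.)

Source frame index: (0×3600 + 31×60 + 34) × 60 + 10 = 113650.
Real time: 113650 / (60000/1001) = 2275273/1200 s.
Target frame: (2275273/1200) × (24) = 2275273/50 ≈ 45505.460 → 45505.

frame 45505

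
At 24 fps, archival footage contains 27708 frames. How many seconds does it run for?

Running time = 27708 / (24) = 1154.5 s.

1154.5 seconds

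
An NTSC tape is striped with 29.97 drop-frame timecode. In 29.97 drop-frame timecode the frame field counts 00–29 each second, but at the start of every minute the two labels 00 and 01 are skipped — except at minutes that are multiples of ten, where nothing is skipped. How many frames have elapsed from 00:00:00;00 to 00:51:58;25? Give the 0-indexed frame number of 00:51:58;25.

Complete 10-minute blocks: 5, each 17982 frames → 89910.
Remaining 1 whole minute in the current block: 1800 + 0 × 1798 = 1800 frames.
Within the current minute: 58 × 30 + 25 − 2 = 1763 (labels ;00/;01 skipped at this minute). Total = 89910 + 1800 + 1763 = 93473.

93473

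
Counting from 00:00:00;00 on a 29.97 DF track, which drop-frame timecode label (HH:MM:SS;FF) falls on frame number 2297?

00:01:16;19

Each 10-minute DF block holds 10 × 60 × 30 − 9 × 2 = 17982 frames. 2297 ÷ 17982 → 0 full blocks, remainder 2297.
Within the partial block the first minute is 1800 frames and each further minute 1798, so 1 further minute boundary passed. Total skipped labels = 18 × 0 + 2 × 1 = 2.
Non-drop label index = 2297 + 2 = 2299; at 30 labels/s that is 00:01:16:19, i.e. DF 00:01:16;19.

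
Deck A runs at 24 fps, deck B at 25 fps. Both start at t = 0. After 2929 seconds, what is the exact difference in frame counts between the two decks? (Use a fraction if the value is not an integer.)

2929 frames

A emits 24 × 2929 = 70296 frames; B emits 25 × 2929 = 73225.
Difference = 2929 frames; B is ahead of A.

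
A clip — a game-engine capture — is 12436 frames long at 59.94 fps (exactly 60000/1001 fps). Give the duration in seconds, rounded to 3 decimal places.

207.474 seconds

Running time = 12436 × 1001/60000 = 3112109/15000 s ≈ 207.474 s.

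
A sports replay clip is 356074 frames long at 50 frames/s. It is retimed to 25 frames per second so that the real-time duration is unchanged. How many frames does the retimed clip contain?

Target frames = source frames × (target rate / source rate) = 356074 × (25)/(50) = 356074 × 1/2 = 178037.

178037 frames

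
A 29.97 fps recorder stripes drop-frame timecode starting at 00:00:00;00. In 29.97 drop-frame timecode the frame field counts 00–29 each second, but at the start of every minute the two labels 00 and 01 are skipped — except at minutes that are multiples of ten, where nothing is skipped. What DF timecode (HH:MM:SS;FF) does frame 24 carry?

00:00:00;24

Ten DF minutes hold 17982 frames, so frame 24 lies in block 0 (frames 0–17981) with 24 frames into that block.
The block's first minute is 1800 frames and the rest 1798 each; 24 frames reaches minute 0, so 0 × 18 + 0 × 2 = 0 labels have been skipped so far.
Adding those back, label number 24 + 0 = 24 at 30 labels/s is 0 s + 24 f = 0 h 0 min 0 s frame 24, i.e. 00:00:00;24.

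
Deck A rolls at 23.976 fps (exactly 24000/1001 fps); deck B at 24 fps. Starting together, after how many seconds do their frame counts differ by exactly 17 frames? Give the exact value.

The gap grows by |24 − 24000/1001| = 24/1001 frames per second.
Time for a 17-frame gap: 17 ÷ (24/1001) = 17017/24 s.

17017/24 seconds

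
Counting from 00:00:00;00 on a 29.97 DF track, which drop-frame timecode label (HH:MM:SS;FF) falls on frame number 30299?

00:16:50;29

Each 10-minute DF block holds 10 × 60 × 30 − 9 × 2 = 17982 frames. 30299 ÷ 17982 → 1 full block, remainder 12317.
Within the partial block the first minute is 1800 frames and each further minute 1798, so 6 further minute boundaries passed. Total skipped labels = 18 × 1 + 2 × 6 = 30.
Non-drop label index = 30299 + 30 = 30329; at 30 labels/s that is 00:16:50:29, i.e. DF 00:16:50;29.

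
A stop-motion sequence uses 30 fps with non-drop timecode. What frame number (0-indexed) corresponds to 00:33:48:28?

Total seconds to the label: (0 × 3600 + 33 × 60 + 48) = 2028.
Frame index = 2028 × 30 + 28 = 60868.

frame 60868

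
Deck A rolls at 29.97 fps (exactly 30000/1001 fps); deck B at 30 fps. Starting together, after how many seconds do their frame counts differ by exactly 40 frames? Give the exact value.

4004/3 seconds

The gap grows by |30 − 30000/1001| = 30/1001 frames per second.
Time for a 40-frame gap: 40 ÷ (30/1001) = 4004/3 s.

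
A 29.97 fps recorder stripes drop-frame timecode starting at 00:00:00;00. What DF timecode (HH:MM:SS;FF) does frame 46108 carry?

Each 10-minute DF block holds 10 × 60 × 30 − 9 × 2 = 17982 frames. 46108 ÷ 17982 → 2 full blocks, remainder 10144.
Within the partial block the first minute is 1800 frames and each further minute 1798, so 5 further minute boundaries passed. Total skipped labels = 18 × 2 + 2 × 5 = 46.
Non-drop label index = 46108 + 46 = 46154; at 30 labels/s that is 00:25:38:14, i.e. DF 00:25:38;14.

00:25:38;14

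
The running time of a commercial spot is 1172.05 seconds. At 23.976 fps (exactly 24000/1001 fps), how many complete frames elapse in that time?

Frames = 1172.05 × 24000/1001 = 2557200/91 ≈ 28101.0989.
Complete frames: 28101.

28101 frames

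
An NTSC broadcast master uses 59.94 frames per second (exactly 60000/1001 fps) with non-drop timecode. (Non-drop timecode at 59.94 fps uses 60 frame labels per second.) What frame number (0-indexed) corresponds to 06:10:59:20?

1335560

Total seconds to the label: (6 × 3600 + 10 × 60 + 59) = 22259.
Frame index = 22259 × 60 + 20 = 1335560.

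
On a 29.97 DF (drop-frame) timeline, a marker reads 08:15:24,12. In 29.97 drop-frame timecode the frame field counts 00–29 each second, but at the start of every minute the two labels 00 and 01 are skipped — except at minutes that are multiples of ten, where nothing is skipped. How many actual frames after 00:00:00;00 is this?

890840

As if non-drop at 30 labels/s: (8 × 3600 + 15 × 60 + 24) × 30 + 12 = 891732.
Minute boundaries passed: 495; those not divisible by 10: 495 − 49 = 446; dropped labels = 2 × 446 = 892.
Actual frame index = 891732 − 892 = 890840.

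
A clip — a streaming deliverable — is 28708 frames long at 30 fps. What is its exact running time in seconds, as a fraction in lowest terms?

Running time = 28708 ÷ (30) = 28708 × 1/30 = 14354/15 s.

14354/15 seconds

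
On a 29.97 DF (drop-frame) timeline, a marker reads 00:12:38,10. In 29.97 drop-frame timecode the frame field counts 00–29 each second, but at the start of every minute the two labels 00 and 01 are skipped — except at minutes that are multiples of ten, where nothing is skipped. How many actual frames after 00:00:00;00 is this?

22728

As if non-drop at 30 labels/s: (0 × 3600 + 12 × 60 + 38) × 30 + 10 = 22750.
Minute boundaries passed: 12; those not divisible by 10: 12 − 1 = 11; dropped labels = 2 × 11 = 22.
Actual frame index = 22750 − 22 = 22728.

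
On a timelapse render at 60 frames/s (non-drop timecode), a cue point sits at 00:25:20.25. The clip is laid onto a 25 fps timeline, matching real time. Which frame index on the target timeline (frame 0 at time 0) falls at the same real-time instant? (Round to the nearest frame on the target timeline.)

frame 38010

Source frame index: (0×3600 + 25×60 + 20) × 60 + 25 = 91225.
Real time: 91225 / (60) = 18245/12 s.
Target frame: (18245/12) × (25) = 456125/12 ≈ 38010.417 → 38010.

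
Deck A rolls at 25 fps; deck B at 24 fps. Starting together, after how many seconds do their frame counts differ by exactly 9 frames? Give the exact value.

The gap grows by |24 − 25| = 1 frame per second.
Time for a 9-frame gap: 9 ÷ (1) = 9 s.

9 seconds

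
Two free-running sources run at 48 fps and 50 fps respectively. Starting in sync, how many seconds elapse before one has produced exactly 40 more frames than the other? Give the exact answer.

The gap grows by |50 − 48| = 2 frames per second.
Time for a 40-frame gap: 40 ÷ (2) = 20 s.

20 seconds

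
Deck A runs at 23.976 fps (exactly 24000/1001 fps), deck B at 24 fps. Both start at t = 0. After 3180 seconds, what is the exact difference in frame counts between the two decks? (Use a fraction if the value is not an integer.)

A emits 24000/1001 × 3180 = 76320000/1001 frames; B emits 24 × 3180 = 76320.
Difference = 76320/1001 frames (≈ 76.2438); B is ahead of A.

76320/1001 frames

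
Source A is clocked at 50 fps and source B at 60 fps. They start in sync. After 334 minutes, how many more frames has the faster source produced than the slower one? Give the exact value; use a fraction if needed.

200400 frames

334 min = 20040 s.
A emits 50 × 20040 = 1002000 frames; B emits 60 × 20040 = 1202400.
Difference = 200400 frames; B is ahead of A.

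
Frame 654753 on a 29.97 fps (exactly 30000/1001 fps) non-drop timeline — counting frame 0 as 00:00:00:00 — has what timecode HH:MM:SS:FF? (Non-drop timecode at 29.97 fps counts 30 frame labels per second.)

654753 ÷ 30 = 21825 full seconds, remainder 3 frames.
21825 s = 6 h 3 min 45 s.
Timecode: 06:03:45:03.

06:03:45:03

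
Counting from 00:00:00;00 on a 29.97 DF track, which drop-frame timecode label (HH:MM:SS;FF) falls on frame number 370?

Ten DF minutes hold 17982 frames, so frame 370 lies in block 0 (frames 0–17981) with 370 frames into that block.
The block's first minute is 1800 frames and the rest 1798 each; 370 frames reaches minute 0, so 0 × 18 + 0 × 2 = 0 labels have been skipped so far.
Adding those back, label number 370 + 0 = 370 at 30 labels/s is 12 s + 10 f = 0 h 0 min 12 s frame 10, i.e. 00:00:12;10.

00:00:12;10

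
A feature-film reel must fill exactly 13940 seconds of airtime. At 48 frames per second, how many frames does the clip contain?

669120 frames

Frames = 13940 × 48 = 669120.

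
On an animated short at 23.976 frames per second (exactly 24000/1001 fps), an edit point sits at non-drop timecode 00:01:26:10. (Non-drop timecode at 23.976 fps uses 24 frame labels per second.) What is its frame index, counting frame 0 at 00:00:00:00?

Total seconds to the label: (0 × 3600 + 1 × 60 + 26) = 86.
Frame index = 86 × 24 + 10 = 2074.

frame 2074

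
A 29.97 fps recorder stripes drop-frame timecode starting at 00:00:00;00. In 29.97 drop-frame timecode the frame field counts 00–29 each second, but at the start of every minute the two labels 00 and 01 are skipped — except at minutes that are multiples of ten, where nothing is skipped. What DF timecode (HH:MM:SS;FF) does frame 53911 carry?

00:29:58;25

Ten DF minutes hold 17982 frames, so frame 53911 lies in block 2 (frames 35964–53945) with 17947 frames into that block.
The block's first minute is 1800 frames and the rest 1798 each; 17947 frames reaches minute 9, so 2 × 18 + 9 × 2 = 54 labels have been skipped so far.
Adding those back, label number 53911 + 54 = 53965 at 30 labels/s is 1798 s + 25 f = 0 h 29 min 58 s frame 25, i.e. 00:29:58;25.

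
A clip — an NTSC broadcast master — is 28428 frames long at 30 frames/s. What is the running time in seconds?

Running time = 28428 / (30) = 947.6 s.

947.6 seconds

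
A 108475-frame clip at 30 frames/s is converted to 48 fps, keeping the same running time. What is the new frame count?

Target frames = source frames × (target rate / source rate) = 108475 × (48)/(30) = 108475 × 8/5 = 173560.

173560 frames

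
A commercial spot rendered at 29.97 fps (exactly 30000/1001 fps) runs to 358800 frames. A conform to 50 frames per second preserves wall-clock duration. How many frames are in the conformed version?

598598 frames

Target frames = source frames × (target rate / source rate) = 358800 × (50)/(30000/1001) = 358800 × 1001/600 = 598598.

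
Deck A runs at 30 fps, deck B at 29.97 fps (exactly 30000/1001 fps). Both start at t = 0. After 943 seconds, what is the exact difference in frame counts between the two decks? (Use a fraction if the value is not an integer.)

28290/1001 frames

A emits 30 × 943 = 28290 frames; B emits 30000/1001 × 943 = 28290000/1001.
Difference = 28290/1001 frames (≈ 28.2617); B is behind A.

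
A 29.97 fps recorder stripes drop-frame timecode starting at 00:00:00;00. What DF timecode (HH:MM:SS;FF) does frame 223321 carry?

02:04:11;15

Ten DF minutes hold 17982 frames, so frame 223321 lies in block 12 (frames 215784–233765) with 7537 frames into that block.
The block's first minute is 1800 frames and the rest 1798 each; 7537 frames reaches minute 4, so 12 × 18 + 4 × 2 = 224 labels have been skipped so far.
Adding those back, label number 223321 + 224 = 223545 at 30 labels/s is 7451 s + 15 f = 2 h 4 min 11 s frame 15, i.e. 02:04:11;15.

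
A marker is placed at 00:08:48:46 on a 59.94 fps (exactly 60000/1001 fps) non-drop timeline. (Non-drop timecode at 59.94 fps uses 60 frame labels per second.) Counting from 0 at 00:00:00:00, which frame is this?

Total seconds to the label: (0 × 3600 + 8 × 60 + 48) = 528.
Frame index = 528 × 60 + 46 = 31726.

frame 31726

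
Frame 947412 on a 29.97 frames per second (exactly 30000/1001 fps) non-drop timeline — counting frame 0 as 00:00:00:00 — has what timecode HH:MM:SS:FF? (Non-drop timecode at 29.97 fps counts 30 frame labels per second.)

947412 ÷ 30 = 31580 full seconds, remainder 12 frames.
31580 s = 8 h 46 min 20 s.
Timecode: 08:46:20:12.

08:46:20:12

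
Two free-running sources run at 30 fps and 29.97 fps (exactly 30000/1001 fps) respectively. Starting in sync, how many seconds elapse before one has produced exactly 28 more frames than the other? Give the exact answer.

The gap grows by |30000/1001 − 30| = 30/1001 frames per second.
Time for a 28-frame gap: 28 ÷ (30/1001) = 14014/15 s.

14014/15 seconds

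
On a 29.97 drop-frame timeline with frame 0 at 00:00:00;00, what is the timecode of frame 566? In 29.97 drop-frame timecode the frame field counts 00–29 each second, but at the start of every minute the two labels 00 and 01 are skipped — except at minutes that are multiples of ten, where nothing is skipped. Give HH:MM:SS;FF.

00:00:18;26

Each 10-minute DF block holds 10 × 60 × 30 − 9 × 2 = 17982 frames. 566 ÷ 17982 → 0 full blocks, remainder 566.
Within the partial block the first minute is 1800 frames and each further minute 1798, so 0 further minute boundaries passed. Total skipped labels = 18 × 0 + 2 × 0 = 0.
Non-drop label index = 566 + 0 = 566; at 30 labels/s that is 00:00:18:26, i.e. DF 00:00:18;26.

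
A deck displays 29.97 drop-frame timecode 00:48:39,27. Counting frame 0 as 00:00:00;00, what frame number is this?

As if non-drop at 30 labels/s: (0 × 3600 + 48 × 60 + 39) × 30 + 27 = 87597.
Minute boundaries passed: 48; those not divisible by 10: 48 − 4 = 44; dropped labels = 2 × 44 = 88.
Actual frame index = 87597 − 88 = 87509.

87509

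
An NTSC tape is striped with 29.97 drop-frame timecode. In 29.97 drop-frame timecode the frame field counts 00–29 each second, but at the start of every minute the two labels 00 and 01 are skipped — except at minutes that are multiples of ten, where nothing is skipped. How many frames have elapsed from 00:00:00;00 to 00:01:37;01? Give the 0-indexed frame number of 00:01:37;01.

2909

Complete 10-minute blocks: 0, each 17982 frames → 0.
Remaining 1 whole minute in the current block: 1800 + 0 × 1798 = 1800 frames.
Within the current minute: 37 × 30 + 1 − 2 = 1109 (labels ;00/;01 skipped at this minute). Total = 0 + 1800 + 1109 = 2909.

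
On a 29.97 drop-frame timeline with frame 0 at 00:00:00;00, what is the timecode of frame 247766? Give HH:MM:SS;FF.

02:17:47;04

Ten DF minutes hold 17982 frames, so frame 247766 lies in block 13 (frames 233766–251747) with 14000 frames into that block.
The block's first minute is 1800 frames and the rest 1798 each; 14000 frames reaches minute 7, so 13 × 18 + 7 × 2 = 248 labels have been skipped so far.
Adding those back, label number 247766 + 248 = 248014 at 30 labels/s is 8267 s + 4 f = 2 h 17 min 47 s frame 4, i.e. 02:17:47;04.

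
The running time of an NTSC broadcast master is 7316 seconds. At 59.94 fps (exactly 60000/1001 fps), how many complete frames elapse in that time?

Frames = 7316 × 60000/1001 = 438960000/1001 ≈ 438521.4785.
Complete frames: 438521.

438521 frames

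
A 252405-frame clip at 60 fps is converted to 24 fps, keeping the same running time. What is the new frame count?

Target frames = source frames × (target rate / source rate) = 252405 × (24)/(60) = 252405 × 2/5 = 100962.

100962 frames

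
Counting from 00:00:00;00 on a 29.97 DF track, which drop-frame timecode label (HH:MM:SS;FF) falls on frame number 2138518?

Ten DF minutes hold 17982 frames, so frame 2138518 lies in block 118 (frames 2121876–2139857) with 16642 frames into that block.
The block's first minute is 1800 frames and the rest 1798 each; 16642 frames reaches minute 9, so 118 × 18 + 9 × 2 = 2142 labels have been skipped so far.
Adding those back, label number 2138518 + 2142 = 2140660 at 30 labels/s is 71355 s + 10 f = 19 h 49 min 15 s frame 10, i.e. 19:49:15;10.

19:49:15;10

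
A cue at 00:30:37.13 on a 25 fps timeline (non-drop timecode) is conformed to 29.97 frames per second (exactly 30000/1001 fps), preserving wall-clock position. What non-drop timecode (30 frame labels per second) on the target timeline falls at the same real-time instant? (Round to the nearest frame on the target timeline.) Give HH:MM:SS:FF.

Source frame index: (0×3600 + 30×60 + 37) × 25 + 13 = 45938.
Real time: 45938 / (25) = 45938/25 s.
Target frame: (45938/25) × (30000/1001) = 55125600/1001 ≈ 55070.529 → 55071.
At 30 labels/s: frame 55071 → 00:30:35:21.

00:30:35:21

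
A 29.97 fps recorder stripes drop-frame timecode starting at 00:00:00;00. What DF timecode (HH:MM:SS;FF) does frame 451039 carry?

04:10:49;19

Ten DF minutes hold 17982 frames, so frame 451039 lies in block 25 (frames 449550–467531) with 1489 frames into that block.
The block's first minute is 1800 frames and the rest 1798 each; 1489 frames reaches minute 0, so 25 × 18 + 0 × 2 = 450 labels have been skipped so far.
Adding those back, label number 451039 + 450 = 451489 at 30 labels/s is 15049 s + 19 f = 4 h 10 min 49 s frame 19, i.e. 04:10:49;19.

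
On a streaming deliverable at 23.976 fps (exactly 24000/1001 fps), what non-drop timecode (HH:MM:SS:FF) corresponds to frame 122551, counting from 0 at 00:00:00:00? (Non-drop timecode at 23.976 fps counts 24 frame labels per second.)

01:25:06:07

122551 ÷ 24 = 5106 full seconds, remainder 7 frames.
5106 s = 1 h 25 min 6 s.
Timecode: 01:25:06:07.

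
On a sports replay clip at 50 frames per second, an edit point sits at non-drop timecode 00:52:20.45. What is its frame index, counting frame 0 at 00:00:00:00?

Total seconds to the label: (0 × 3600 + 52 × 60 + 20) = 3140.
Frame index = 3140 × 50 + 45 = 157045.

frame 157045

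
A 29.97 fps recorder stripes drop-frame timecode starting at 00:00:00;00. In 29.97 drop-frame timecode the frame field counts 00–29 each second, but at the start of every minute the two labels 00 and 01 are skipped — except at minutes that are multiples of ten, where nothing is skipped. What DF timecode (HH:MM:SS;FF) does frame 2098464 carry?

Ten DF minutes hold 17982 frames, so frame 2098464 lies in block 116 (frames 2085912–2103893) with 12552 frames into that block.
The block's first minute is 1800 frames and the rest 1798 each; 12552 frames reaches minute 6, so 116 × 18 + 6 × 2 = 2100 labels have been skipped so far.
Adding those back, label number 2098464 + 2100 = 2100564 at 30 labels/s is 70018 s + 24 f = 19 h 26 min 58 s frame 24, i.e. 19:26:58;24.

19:26:58;24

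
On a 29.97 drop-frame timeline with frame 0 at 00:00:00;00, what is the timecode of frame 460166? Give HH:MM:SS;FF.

Each 10-minute DF block holds 10 × 60 × 30 − 9 × 2 = 17982 frames. 460166 ÷ 17982 → 25 full blocks, remainder 10616.
Within the partial block the first minute is 1800 frames and each further minute 1798, so 5 further minute boundaries passed. Total skipped labels = 18 × 25 + 2 × 5 = 460.
Non-drop label index = 460166 + 460 = 460626; at 30 labels/s that is 04:15:54:06, i.e. DF 04:15:54;06.

04:15:54;06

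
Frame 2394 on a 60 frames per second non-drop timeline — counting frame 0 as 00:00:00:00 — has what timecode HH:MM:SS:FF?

00:00:39:54

2394 ÷ 60 = 39 full seconds, remainder 54 frames.
39 s = 0 h 0 min 39 s.
Timecode: 00:00:39:54.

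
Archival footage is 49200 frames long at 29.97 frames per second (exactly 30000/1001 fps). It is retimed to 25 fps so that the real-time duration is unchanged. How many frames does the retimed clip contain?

Target frames = source frames × (target rate / source rate) = 49200 × (25)/(30000/1001) = 49200 × 1001/1200 = 41041.

41041 frames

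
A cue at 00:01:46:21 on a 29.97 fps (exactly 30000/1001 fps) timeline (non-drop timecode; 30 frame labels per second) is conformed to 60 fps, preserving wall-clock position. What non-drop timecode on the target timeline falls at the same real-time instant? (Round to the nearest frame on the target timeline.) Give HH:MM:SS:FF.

00:01:46:48

Source frame index: (0×3600 + 1×60 + 46) × 30 + 21 = 3201.
Real time: 3201 / (30000/1001) = 1068067/10000 s.
Target frame: (1068067/10000) × (60) = 3204201/500 ≈ 6408.402 → 6408.
At 60 labels/s: frame 6408 → 00:01:46:48.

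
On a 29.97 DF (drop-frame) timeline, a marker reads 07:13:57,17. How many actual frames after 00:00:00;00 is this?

780347

As if non-drop at 30 labels/s: (7 × 3600 + 13 × 60 + 57) × 30 + 17 = 781127.
Minute boundaries passed: 433; those not divisible by 10: 433 − 43 = 390; dropped labels = 2 × 390 = 780.
Actual frame index = 781127 − 780 = 780347.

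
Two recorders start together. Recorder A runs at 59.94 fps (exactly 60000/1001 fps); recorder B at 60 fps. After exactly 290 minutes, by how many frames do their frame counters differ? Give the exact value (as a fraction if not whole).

1044000/1001 frames

290 min = 17400 s.
A emits 60000/1001 × 17400 = 1044000000/1001 frames; B emits 60 × 17400 = 1044000.
Difference = 1044000/1001 frames (≈ 1042.9570); B is ahead of A.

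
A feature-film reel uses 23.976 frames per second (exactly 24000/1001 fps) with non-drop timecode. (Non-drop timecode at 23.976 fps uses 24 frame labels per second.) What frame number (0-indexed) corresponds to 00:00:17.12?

Total seconds to the label: (0 × 3600 + 0 × 60 + 17) = 17.
Frame index = 17 × 24 + 12 = 420.

frame 420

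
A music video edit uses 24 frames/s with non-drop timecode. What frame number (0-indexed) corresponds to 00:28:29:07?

Total seconds to the label: (0 × 3600 + 28 × 60 + 29) = 1709.
Frame index = 1709 × 24 + 7 = 41023.

41023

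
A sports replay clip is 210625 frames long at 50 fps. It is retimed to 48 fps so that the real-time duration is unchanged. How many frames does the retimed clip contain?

Target frames = source frames × (target rate / source rate) = 210625 × (48)/(50) = 210625 × 24/25 = 202200.

202200 frames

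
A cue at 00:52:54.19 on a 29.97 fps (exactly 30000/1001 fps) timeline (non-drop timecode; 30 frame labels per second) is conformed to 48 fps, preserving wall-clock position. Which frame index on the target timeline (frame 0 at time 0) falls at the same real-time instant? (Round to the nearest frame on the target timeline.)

Source frame index: (0×3600 + 52×60 + 54) × 30 + 19 = 95239.
Real time: 95239 / (30000/1001) = 95334239/30000 s.
Target frame: (95334239/30000) × (48) = 95334239/625 ≈ 152534.782 → 152535.

frame 152535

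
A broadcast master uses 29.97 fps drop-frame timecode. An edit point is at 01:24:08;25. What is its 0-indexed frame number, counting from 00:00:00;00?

151313

As if non-drop at 30 labels/s: (1 × 3600 + 24 × 60 + 8) × 30 + 25 = 151465.
Minute boundaries passed: 84; those not divisible by 10: 84 − 8 = 76; dropped labels = 2 × 76 = 152.
Actual frame index = 151465 − 152 = 151313.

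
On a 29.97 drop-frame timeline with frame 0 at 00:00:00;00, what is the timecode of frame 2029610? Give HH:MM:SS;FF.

Each 10-minute DF block holds 10 × 60 × 30 − 9 × 2 = 17982 frames. 2029610 ÷ 17982 → 112 full blocks, remainder 15626.
Within the partial block the first minute is 1800 frames and each further minute 1798, so 8 further minute boundaries passed. Total skipped labels = 18 × 112 + 2 × 8 = 2032.
Non-drop label index = 2029610 + 2032 = 2031642; at 30 labels/s that is 18:48:41:12, i.e. DF 18:48:41;12.

18:48:41;12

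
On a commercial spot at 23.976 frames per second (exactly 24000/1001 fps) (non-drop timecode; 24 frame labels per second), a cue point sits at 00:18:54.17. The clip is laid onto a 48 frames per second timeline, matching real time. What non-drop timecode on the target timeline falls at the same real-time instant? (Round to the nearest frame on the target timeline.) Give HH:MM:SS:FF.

Source frame index: (0×3600 + 18×60 + 54) × 24 + 17 = 27233.
Real time: 27233 / (24000/1001) = 27260233/24000 s.
Target frame: (27260233/24000) × (48) = 27260233/500 ≈ 54520.466 → 54520.
At 48 labels/s: frame 54520 → 00:18:55:40.

00:18:55:40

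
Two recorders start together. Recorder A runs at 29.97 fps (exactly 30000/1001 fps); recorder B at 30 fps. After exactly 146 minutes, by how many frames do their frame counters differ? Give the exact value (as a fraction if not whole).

262800/1001 frames

146 min = 8760 s.
A emits 30000/1001 × 8760 = 262800000/1001 frames; B emits 30 × 8760 = 262800.
Difference = 262800/1001 frames (≈ 262.5375); B is ahead of A.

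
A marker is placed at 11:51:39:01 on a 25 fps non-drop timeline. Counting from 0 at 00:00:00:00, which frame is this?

1067476

Total seconds to the label: (11 × 3600 + 51 × 60 + 39) = 42699.
Frame index = 42699 × 25 + 1 = 1067476.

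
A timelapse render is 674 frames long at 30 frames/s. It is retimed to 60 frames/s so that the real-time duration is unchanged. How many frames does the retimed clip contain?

1348 frames

Frames at target rate = 674 × (60) / (30) = 1348.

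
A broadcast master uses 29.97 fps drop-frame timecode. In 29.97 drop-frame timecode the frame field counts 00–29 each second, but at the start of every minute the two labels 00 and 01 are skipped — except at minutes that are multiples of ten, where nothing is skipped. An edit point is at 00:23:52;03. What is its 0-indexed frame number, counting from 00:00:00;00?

42921

Complete 10-minute blocks: 2, each 17982 frames → 35964.
Remaining 3 whole minutes in the current block: 1800 + 2 × 1798 = 5396 frames.
Within the current minute: 52 × 30 + 3 − 2 = 1561 (labels ;00/;01 skipped at this minute). Total = 35964 + 5396 + 1561 = 42921.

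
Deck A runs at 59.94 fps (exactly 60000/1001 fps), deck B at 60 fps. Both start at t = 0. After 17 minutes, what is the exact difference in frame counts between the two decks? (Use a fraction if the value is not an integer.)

61200/1001 frames

17 min = 1020 s.
A emits 60000/1001 × 1020 = 61200000/1001 frames; B emits 60 × 1020 = 61200.
Difference = 61200/1001 frames (≈ 61.1389); B is ahead of A.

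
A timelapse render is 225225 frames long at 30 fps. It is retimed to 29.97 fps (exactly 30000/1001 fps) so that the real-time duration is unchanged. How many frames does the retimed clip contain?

225000 frames

Target frames = source frames × (target rate / source rate) = 225225 × (30000/1001)/(30) = 225225 × 1000/1001 = 225000.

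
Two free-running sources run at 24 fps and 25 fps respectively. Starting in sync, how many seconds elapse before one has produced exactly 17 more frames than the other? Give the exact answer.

17 seconds

The gap grows by |25 − 24| = 1 frame per second.
Time for a 17-frame gap: 17 ÷ (1) = 17 s.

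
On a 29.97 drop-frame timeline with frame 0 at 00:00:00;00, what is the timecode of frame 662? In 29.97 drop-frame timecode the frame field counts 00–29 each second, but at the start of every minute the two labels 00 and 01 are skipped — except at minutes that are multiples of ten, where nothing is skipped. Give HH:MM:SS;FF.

00:00:22;02

Ten DF minutes hold 17982 frames, so frame 662 lies in block 0 (frames 0–17981) with 662 frames into that block.
The block's first minute is 1800 frames and the rest 1798 each; 662 frames reaches minute 0, so 0 × 18 + 0 × 2 = 0 labels have been skipped so far.
Adding those back, label number 662 + 0 = 662 at 30 labels/s is 22 s + 2 f = 0 h 0 min 22 s frame 2, i.e. 00:00:22;02.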